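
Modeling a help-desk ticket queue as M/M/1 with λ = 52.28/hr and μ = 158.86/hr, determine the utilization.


ρ = λ/μ = 52.28/158.86 = 0.3291

Final: 0.3291


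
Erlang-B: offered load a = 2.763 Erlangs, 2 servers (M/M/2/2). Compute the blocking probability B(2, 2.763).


B(c,a) = (a^c/c!) / Σ_{k=0}^{c} a^k/k!
a^2/2! = 3.817084
Σ terms (k=0..2): 1.00000 + 2.76300 + 3.81708 = 7.580084
B = 3.817084/7.580084 = 0.503568

Final: 0.503568


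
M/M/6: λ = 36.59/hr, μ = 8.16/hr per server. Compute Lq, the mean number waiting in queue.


a = λ/μ = 4.4841; ρ = a/6 = 0.7473
P₀ = 0.009328
Lq = P₀·a^c·ρ / (c!·(1−ρ)²) = 0.009328·8128.93226·0.7473/(720·0.06383)
= 1.23299

Final: 1.23299


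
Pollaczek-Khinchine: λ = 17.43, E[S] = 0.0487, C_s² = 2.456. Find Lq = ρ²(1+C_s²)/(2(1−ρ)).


ρ = λ·E[S] = 17.43·0.0487 = 0.8488
Lq = ρ²(1+C_s²)/(2(1−ρ)) = 0.7205·(1+2.456)/(2·0.1512)
= 0.7205·3.4560/0.3023 = 8.23687

Final: 8.23687


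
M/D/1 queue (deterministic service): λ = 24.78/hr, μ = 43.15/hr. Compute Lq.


ρ = 24.78/43.15 = 0.5743
M/D/1: Lq = ρ²/(2(1−ρ)) = 0.3298/(2·0.4257) = 0.38733

Final: 0.38733


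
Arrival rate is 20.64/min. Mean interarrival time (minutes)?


Mean interarrival time = 1/λ = 1/20.64 minute = 0.04845 minute
In minutes: 0.04845 × 1 = 0.04845 min

Final: 0.04845 min


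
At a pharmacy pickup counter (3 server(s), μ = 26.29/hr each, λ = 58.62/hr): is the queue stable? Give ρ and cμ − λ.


Total capacity cμ = 3·26.29 = 78.87/hr
ρ = λ/(cμ) = 58.62/78.87 = 0.7432
Stable ⇔ ρ < 1: YES
Spare capacity = cμ − λ = 78.87 − 58.62 = 20.25/hr

Final: ρ = 0.7432; stable; margin = 20.25/hr


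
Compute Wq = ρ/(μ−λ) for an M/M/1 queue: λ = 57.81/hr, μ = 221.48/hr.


ρ = 57.81/221.48 = 0.2610
Wq = ρ/(μ−λ) = 0.2610/(221.48 − 57.81) = 0.2610/163.67 = 0.001595 hr

Final: 0.001595 hr


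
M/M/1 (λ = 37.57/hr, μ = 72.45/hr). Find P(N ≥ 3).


ρ = 37.57/72.45 = 0.5186
P(N ≥ n) = ρ^n = 0.5186^3 = 0.139447

Final: 0.139447


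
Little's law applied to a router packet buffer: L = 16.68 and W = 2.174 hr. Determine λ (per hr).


λ = L/W = 16.68/2.174 = 7.6725 /hr

Final: 7.6725 /hr


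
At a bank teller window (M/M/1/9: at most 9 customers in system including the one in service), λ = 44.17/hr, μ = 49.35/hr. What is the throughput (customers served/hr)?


ρ = 0.8950; P_K = (1−ρ)ρ^9/(1−ρ^10) = 0.057740
λ_eff = λ(1 − P_K) = 44.17·(1 − 0.057740) = 44.17·0.942260 = 41.6196 /hr

Final: 41.6196 /hr


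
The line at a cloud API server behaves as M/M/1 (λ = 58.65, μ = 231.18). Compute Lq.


ρ = 58.65/231.18 = 0.2537
Lq = ρ²/(1−ρ) = 0.06436/0.7463 = 0.08624

Final: 0.08624


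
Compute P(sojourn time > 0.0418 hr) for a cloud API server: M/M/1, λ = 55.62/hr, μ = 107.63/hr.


W ~ Exponential(μ−λ) for M/M/1.
μ − λ = 107.63 − 55.62 = 52.0100
P(W > t) = e^{−(μ−λ)t} = e^{−2.1740} = 0.113720

Final: 0.113720


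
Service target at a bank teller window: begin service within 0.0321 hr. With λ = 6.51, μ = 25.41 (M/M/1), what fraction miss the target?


ρ = 6.51/25.41 = 0.2562
P(Wq > t) = ρ·e^{−(μ−λ)t} = 0.2562·e^{−0.6067}
= 0.2562·0.545152 = 0.139667

Final: 0.139667


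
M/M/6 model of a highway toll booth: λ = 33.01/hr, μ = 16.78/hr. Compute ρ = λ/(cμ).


ρ = λ/(cμ) = 33.01/(6·16.78) = 33.01/100.68 = 0.3279

Final: 0.3279


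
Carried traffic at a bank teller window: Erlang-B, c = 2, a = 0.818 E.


B(2,0.818) = 0.155425 (Erlang-B)
Carried load = a(1 − B) = 0.818·(1 − 0.155425) = 0.818·0.844575 = 0.6909 E

Final: 0.6909 Erlangs


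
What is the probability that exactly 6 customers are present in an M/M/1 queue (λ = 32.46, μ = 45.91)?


ρ = 32.46/45.91 = 0.7070
P_n = (1−ρ)·ρ^n = (1 − 0.7070)·0.7070^6 = 0.2930·0.124924 = 0.036598

Final: 0.036598


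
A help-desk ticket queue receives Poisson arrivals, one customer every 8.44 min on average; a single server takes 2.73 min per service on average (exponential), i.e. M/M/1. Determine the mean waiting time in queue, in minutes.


λ = 60/8.44 = 7.1090 /hr
μ = 60/2.73 = 21.9780 /hr
ρ = λ/μ = 7.1090/21.9780 = 0.3235
Wq = ρ/(μ−λ) = 0.3235/(21.9780−7.1090) = 0.02175 hr
In minutes: 0.02175·60 = 1.305 min

Final: 1.305 min


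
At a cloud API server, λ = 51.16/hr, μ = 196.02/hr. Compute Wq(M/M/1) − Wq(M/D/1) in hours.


ρ = 51.16/196.02 = 0.2610
Wq(M/M/1) = ρ/(μ−λ) = 0.2610/144.86 = 0.001802 hr
Wq(M/D/1) = ρ/(2(μ−λ)) = 0.0009008 hr
Savings = 0.001802 − 0.0009008 = 0.0009008 hr

Final: 0.0009008 hr


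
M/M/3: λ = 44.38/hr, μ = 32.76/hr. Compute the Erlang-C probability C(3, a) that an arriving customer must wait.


a = λ/μ = 1.3547; ρ = a/3 = 0.4516
P₀ = 0.248272 (from M/M/c formula)
C(c,a) = [a^c/(c!(1−ρ))]·P₀ = [2.48617/(6·0.5484)]·0.248272
= 0.75554·0.248272 = 0.187578

Final: 0.187578


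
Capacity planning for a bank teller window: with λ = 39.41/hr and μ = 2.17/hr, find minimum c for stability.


Stability requires cμ > λ ⇔ c > λ/μ.
λ/μ = 39.41/2.17 = 18.1613
Minimum integer c = ⌊18.1613⌋ + 1 = 19
Check: 19·2.17 = 41.23 > 39.41, while 18·2.17 = 39.06 ≤ 39.41

Final: 19 servers


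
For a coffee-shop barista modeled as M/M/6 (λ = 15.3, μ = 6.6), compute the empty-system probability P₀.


a = λ/μ = 15.3/6.6 = 2.3182; ρ = a/c = 0.3864
Σ_{k=0}^{5} a^k/k! (terms k=0..5) = 1.00000 + 2.31818 + 2.68698 + 2.07631 + 1.20331 + 0.55790 = 9.84268
Tail: a^6/(6!(1−ρ)) = 155.19759/(720·0.6136) = 0.35127
P₀ = 1/(9.84268 + 0.35127) = 1/10.19395 = 0.098097

Final: 0.098097


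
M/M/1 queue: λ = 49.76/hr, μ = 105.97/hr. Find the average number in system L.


ρ = λ/μ = 49.76/105.97 = 0.4696
L = ρ/(1−ρ) = 0.4696/(1 − 0.4696) = 0.4696/0.5304 = 0.8853

Final: 0.8853


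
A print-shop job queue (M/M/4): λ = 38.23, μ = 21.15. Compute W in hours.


a = 1.8076; ρ = 0.4519; P₀ = 0.160333
Lq = P₀·a^c·ρ/(c!(1−ρ)²) = 0.10727
Wq = Lq/λ = 0.10727/38.23 = 0.002806 hr
W = Wq + 1/μ = 0.002806 + 0.04728 = 0.05009 hr

Final: 0.05009 hr


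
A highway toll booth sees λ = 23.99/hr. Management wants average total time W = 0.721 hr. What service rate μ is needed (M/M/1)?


W = 1/(μ−λ) ⇒ μ − λ = 1/W = 1/0.721 = 1.3870
μ = λ + 1/W = 23.99 + 1.3870 = 25.3770 per hr

Final: 25.3770 /hr


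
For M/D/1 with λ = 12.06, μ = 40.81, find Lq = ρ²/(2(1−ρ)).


ρ = 12.06/40.81 = 0.2955
M/D/1: Lq = ρ²/(2(1−ρ)) = 0.08733/(2·0.7045) = 0.06198

Final: 0.06198


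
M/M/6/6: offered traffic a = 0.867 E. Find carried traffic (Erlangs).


B(6,0.867) = 0.0002479 (Erlang-B)
Carried load = a(1 − B) = 0.867·(1 − 0.0002479) = 0.867·0.999752 = 0.8668 E

Final: 0.8668 Erlangs


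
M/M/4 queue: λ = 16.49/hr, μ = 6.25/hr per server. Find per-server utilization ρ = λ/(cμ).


ρ = λ/(cμ) = 16.49/(4·6.25) = 16.49/25.00 = 0.6596

Final: 0.6596


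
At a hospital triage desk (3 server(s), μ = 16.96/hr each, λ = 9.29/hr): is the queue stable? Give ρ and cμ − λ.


Total capacity cμ = 3·16.96 = 50.88/hr
ρ = λ/(cμ) = 9.29/50.88 = 0.1826
Stable ⇔ ρ < 1: YES
Spare capacity = cμ − λ = 50.88 − 9.29 = 41.59/hr

Final: ρ = 0.1826; stable; margin = 41.59/hr


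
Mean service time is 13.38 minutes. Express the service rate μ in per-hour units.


μ = 1/(service time) in consistent units.
1 hour = 60 min, so μ = 60/13.38 = 4.4843 per hour

Final: 4.4843 /hr


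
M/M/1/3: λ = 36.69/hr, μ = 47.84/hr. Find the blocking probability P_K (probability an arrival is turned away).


ρ = λ/μ = 36.69/47.84 = 0.7669
P_K = (1−ρ)ρ^K/(1−ρ^(K+1)) = (0.2331·0.451097)/(1 − 0.345960)
= 0.105136/0.654040 = 0.160749

Final: 0.160749


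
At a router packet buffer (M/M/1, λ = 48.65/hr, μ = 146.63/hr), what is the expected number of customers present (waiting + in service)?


ρ = λ/μ = 48.65/146.63 = 0.3318
L = ρ/(1−ρ) = 0.3318/(1 − 0.3318) = 0.3318/0.6682 = 0.4965

Final: 0.4965


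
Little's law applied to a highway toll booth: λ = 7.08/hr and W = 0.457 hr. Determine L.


L = λW = 7.08·0.457 = 3.2356

Final: 3.2356


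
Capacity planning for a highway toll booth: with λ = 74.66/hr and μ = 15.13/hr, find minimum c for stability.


Stability requires cμ > λ ⇔ c > λ/μ.
λ/μ = 74.66/15.13 = 4.9346
Minimum integer c = ⌊4.9346⌋ + 1 = 5
Check: 5·15.13 = 75.65 > 74.66, while 4·15.13 = 60.52 ≤ 74.66

Final: 5 servers


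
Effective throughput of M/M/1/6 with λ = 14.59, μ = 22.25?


ρ = 0.6557; P_K = (1−ρ)ρ^6/(1−ρ^7) = 0.028874
λ_eff = λ(1 − P_K) = 14.59·(1 − 0.028874) = 14.59·0.971126 = 14.1687 /hr

Final: 14.1687 /hr


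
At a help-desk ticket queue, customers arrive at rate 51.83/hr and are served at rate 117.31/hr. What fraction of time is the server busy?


ρ = λ/μ = 51.83/117.31 = 0.4418

Final: 0.4418


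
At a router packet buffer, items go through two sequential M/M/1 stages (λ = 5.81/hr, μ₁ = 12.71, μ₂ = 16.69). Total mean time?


Each node sees arrival rate λ = 5.81/hr (tandem ⇒ throughput preserved).
W₁ = 1/(μ₁−λ) = 1/(12.71−5.81) = 0.14493 hr
W₂ = 1/(μ₂−λ) = 1/(16.69−5.81) = 0.09191 hr
W_total = W₁ + W₂ = 0.14493 + 0.09191 = 0.23684 hr

Final: 0.23684 hr


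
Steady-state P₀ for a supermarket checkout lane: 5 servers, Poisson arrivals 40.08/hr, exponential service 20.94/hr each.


a = λ/μ = 40.08/20.94 = 1.9140; ρ = a/c = 0.3828
Σ_{k=0}^{4} a^k/k! (terms k=0..4) = 1.00000 + 1.91404 + 1.83177 + 1.16870 + 0.55923 = 6.47374
Tail: a^5/(5!(1−ρ)) = 25.68947/(120·0.6172) = 0.34686
P₀ = 1/(6.47374 + 0.34686) = 1/6.82060 = 0.146615

Final: 0.146615


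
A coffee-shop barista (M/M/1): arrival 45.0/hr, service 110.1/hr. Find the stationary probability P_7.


ρ = 45.0/110.1 = 0.4087
P_n = (1−ρ)·ρ^n = (1 − 0.4087)·0.4087^7 = 0.5913·0.001905 = 0.001127

Final: 0.001127


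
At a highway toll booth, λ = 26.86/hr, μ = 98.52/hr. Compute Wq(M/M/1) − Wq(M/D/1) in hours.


ρ = 26.86/98.52 = 0.2726
Wq(M/M/1) = ρ/(μ−λ) = 0.2726/71.66 = 0.003805 hr
Wq(M/D/1) = ρ/(2(μ−λ)) = 0.001902 hr
Savings = 0.003805 − 0.001902 = 0.001902 hr

Final: 0.001902 hr


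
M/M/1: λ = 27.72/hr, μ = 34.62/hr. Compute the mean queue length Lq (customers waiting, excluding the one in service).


ρ = 27.72/34.62 = 0.8007
Lq = ρ²/(1−ρ) = 0.6411/0.1993 = 3.2167

Final: 3.2167


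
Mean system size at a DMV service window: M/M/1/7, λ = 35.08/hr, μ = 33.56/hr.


ρ = 35.08/33.56 = 1.0453
L = ρ[1 − (K+1)ρ^K + Kρ^(K+1)] / [(1−ρ)(1−ρ^(K+1))]
Numerator: 1.0453·(1 − 8·1.363526 + 7·1.425283) = 0.071887
Denominator: (-0.04529)·(-0.425283) = 0.019262
L = 0.071887/0.019262 = 3.7321

Final: 3.7321


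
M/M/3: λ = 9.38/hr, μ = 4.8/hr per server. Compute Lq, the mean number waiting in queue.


a = λ/μ = 1.9542; ρ = a/3 = 0.6514
P₀ = 0.118606
Lq = P₀·a^c·ρ / (c!·(1−ρ)²) = 0.118606·7.46251·0.6514/(6·0.12153)
= 0.79067

Final: 0.79067


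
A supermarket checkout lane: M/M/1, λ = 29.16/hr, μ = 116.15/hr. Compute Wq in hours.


ρ = 29.16/116.15 = 0.2511
Wq = ρ/(μ−λ) = 0.2511/(116.15 − 29.16) = 0.2511/86.99 = 0.002886 hr

Final: 0.002886 hr


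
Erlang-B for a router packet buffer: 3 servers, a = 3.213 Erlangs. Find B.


B(c,a) = (a^c/c!) / Σ_{k=0}^{c} a^k/k!
a^3/3! = 5.528164
Σ terms (k=0..3): 1.00000 + 3.21300 + 5.16168 + 5.52816 = 14.902849
B = 5.528164/14.902849 = 0.370947

Final: 0.370947


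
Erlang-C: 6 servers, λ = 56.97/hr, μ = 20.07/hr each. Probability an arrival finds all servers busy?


a = λ/μ = 2.8386; ρ = a/6 = 0.4731
P₀ = 0.057807 (from M/M/c formula)
C(c,a) = [a^c/(c!(1−ρ))]·P₀ = [523.11007/(720·0.5269)]·0.057807
= 1.37888·0.057807 = 0.079709

Final: 0.079709


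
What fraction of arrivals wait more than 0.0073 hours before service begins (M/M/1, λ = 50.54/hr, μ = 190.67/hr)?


ρ = 50.54/190.67 = 0.2651
P(Wq > t) = ρ·e^{−(μ−λ)t} = 0.2651·e^{−1.0229}
= 0.2651·0.359533 = 0.095300

Final: 0.095300


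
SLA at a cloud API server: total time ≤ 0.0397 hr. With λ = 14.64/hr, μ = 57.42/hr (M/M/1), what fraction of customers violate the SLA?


W ~ Exponential(μ−λ) for M/M/1.
μ − λ = 57.42 − 14.64 = 42.7800
P(W > t) = e^{−(μ−λ)t} = e^{−1.6984} = 0.182982

Final: 0.182982


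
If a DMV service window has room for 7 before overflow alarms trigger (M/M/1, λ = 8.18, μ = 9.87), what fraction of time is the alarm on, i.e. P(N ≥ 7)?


ρ = 8.18/9.87 = 0.8288
P(N ≥ n) = ρ^n = 0.8288^7 = 0.268567

Final: 0.268567


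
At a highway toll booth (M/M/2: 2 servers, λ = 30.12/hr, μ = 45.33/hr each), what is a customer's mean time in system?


a = 0.6645; ρ = 0.3322; P₀ = 0.501242
Lq = P₀·a^c·ρ/(c!(1−ρ)²) = 0.08244
Wq = Lq/λ = 0.08244/30.12 = 0.002737 hr
W = Wq + 1/μ = 0.002737 + 0.02206 = 0.02480 hr

Final: 0.02480 hr


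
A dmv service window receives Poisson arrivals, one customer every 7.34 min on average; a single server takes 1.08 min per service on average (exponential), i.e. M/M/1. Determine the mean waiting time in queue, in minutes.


λ = 60/7.34 = 8.1744 /hr
μ = 60/1.08 = 55.5556 /hr
ρ = λ/μ = 8.1744/55.5556 = 0.1471
Wq = ρ/(μ−λ) = 0.1471/(55.5556−8.1744) = 0.003105 hr
In minutes: 0.003105·60 = 0.1863 min

Final: 0.1863 min


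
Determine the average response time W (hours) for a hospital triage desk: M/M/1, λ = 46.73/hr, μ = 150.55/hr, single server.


W = 1/(μ−λ) = 1/(150.55 − 46.73) = 1/103.82 = 0.009632 hr

Final: 0.009632 hr


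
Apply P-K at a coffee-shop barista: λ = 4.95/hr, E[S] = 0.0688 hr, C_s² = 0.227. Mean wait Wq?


ρ = λ·E[S] = 4.95·0.0688 = 0.3406
E[S²] = E[S]²(1+C_s²) = 0.0688²·(1+0.227) = 0.005808
Wq = λ·E[S²]/(2(1−ρ)) = 4.95·0.005808/(2·0.6594) = 0.02180 hr

Final: 0.02180 hr


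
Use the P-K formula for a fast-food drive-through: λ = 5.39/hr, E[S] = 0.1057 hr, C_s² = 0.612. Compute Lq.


ρ = λ·E[S] = 5.39·0.1057 = 0.5697
Lq = ρ²(1+C_s²)/(2(1−ρ)) = 0.3246·(1+0.612)/(2·0.4303)
= 0.3246·1.6120/0.8606 = 0.60802

Final: 0.60802


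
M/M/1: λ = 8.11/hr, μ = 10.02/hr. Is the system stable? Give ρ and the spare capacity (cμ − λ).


Total capacity cμ = 1·10.02 = 10.02/hr
ρ = λ/(cμ) = 8.11/10.02 = 0.8094
Stable ⇔ ρ < 1: YES
Spare capacity = cμ − λ = 10.02 − 8.11 = 1.91/hr

Final: ρ = 0.8094; stable; margin = 1.91/hr


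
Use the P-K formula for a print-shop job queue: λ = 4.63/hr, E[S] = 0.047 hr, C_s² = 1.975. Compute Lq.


ρ = λ·E[S] = 4.63·0.047 = 0.2176
Lq = ρ²(1+C_s²)/(2(1−ρ)) = 0.04735·(1+1.975)/(2·0.7824)
= 0.04735·2.9750/1.5648 = 0.09003

Final: 0.09003


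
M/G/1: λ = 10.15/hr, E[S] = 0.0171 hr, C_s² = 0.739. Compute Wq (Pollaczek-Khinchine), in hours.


ρ = λ·E[S] = 10.15·0.0171 = 0.1736
E[S²] = E[S]²(1+C_s²) = 0.0171²·(1+0.739) = 0.0005085
Wq = λ·E[S²]/(2(1−ρ)) = 10.15·0.0005085/(2·0.8264) = 0.003123 hr

Final: 0.003123 hr


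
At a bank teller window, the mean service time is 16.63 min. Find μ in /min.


μ = 1/(service time) in consistent units.
1 minute = 1 min, so μ = 1/16.63 = 0.06013 per minute

Final: 0.06013 /min


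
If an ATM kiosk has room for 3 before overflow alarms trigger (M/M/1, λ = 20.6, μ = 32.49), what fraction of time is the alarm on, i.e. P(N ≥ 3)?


ρ = 20.6/32.49 = 0.6340
P(N ≥ n) = ρ^n = 0.6340^3 = 0.254890

Final: 0.254890


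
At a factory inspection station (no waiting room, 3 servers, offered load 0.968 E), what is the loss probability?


B(c,a) = (a^c/c!) / Σ_{k=0}^{c} a^k/k!
a^3/3! = 0.151173
Σ terms (k=0..3): 1.00000 + 0.96800 + 0.46851 + 0.15117 = 2.587685
B = 0.151173/2.587685 = 0.058420

Final: 0.058420


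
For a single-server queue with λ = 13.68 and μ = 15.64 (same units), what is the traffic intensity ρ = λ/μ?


ρ = λ/μ = 13.68/15.64 = 0.8747

Final: 0.8747


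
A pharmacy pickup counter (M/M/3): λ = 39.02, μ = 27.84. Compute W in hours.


a = 1.4016; ρ = 0.4672; P₀ = 0.235568
Lq = P₀·a^c·ρ/(c!(1−ρ)²) = 0.17790
Wq = Lq/λ = 0.17790/39.02 = 0.004559 hr
W = Wq + 1/μ = 0.004559 + 0.03592 = 0.04048 hr

Final: 0.04048 hr


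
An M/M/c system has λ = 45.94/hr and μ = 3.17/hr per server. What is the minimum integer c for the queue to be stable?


Stability requires cμ > λ ⇔ c > λ/μ.
λ/μ = 45.94/3.17 = 14.4921
Minimum integer c = ⌊14.4921⌋ + 1 = 15
Check: 15·3.17 = 47.55 > 45.94, while 14·3.17 = 44.38 ≤ 45.94

Final: 15 servers


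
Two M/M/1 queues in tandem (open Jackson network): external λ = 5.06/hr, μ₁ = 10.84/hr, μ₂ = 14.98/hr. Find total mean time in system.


Each node sees arrival rate λ = 5.06/hr (tandem ⇒ throughput preserved).
W₁ = 1/(μ₁−λ) = 1/(10.84−5.06) = 0.17301 hr
W₂ = 1/(μ₂−λ) = 1/(14.98−5.06) = 0.10081 hr
W_total = W₁ + W₂ = 0.17301 + 0.10081 = 0.27382 hr

Final: 0.27382 hr


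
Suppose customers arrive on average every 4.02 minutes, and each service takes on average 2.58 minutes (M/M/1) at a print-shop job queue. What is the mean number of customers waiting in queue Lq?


λ = 60/4.02 = 14.9254 /hr
μ = 60/2.58 = 23.2558 /hr
ρ = λ/μ = 14.9254/23.2558 = 0.6418
Lq = ρ²/(1−ρ) = 0.4119/0.3582 = 1.1499

Final: 1.1499


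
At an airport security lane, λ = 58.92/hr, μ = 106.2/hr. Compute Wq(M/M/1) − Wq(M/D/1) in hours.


ρ = 58.92/106.2 = 0.5548
Wq(M/M/1) = ρ/(μ−λ) = 0.5548/47.28 = 0.01173 hr
Wq(M/D/1) = ρ/(2(μ−λ)) = 0.005867 hr
Savings = 0.01173 − 0.005867 = 0.005867 hr

Final: 0.005867 hr


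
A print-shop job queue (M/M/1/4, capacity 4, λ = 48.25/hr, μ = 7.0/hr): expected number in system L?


ρ = 48.25/7.0 = 6.8929
L = ρ[1 − (K+1)ρ^K + Kρ^(K+1)] / [(1−ρ)(1−ρ^(K+1))]
Numerator: 6.8929·(1 − 5·2257.340693 + 4·15559.526920) = 351207.643329
Denominator: (-5.8929)·(-15558.526920) = 91684.176491
L = 351207.643329/91684.176491 = 3.8306

Final: 3.8306


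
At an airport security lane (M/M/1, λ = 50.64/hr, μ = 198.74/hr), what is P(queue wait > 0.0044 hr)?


ρ = 50.64/198.74 = 0.2548
P(Wq > t) = ρ·e^{−(μ−λ)t} = 0.2548·e^{−0.6516}
= 0.2548·0.521190 = 0.132802

Final: 0.132802


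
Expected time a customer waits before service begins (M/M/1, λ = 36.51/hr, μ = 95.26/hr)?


ρ = 36.51/95.26 = 0.3833
Wq = ρ/(μ−λ) = 0.3833/(95.26 − 36.51) = 0.3833/58.75 = 0.006524 hr

Final: 0.006524 hr


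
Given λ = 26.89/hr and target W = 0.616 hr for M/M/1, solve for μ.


W = 1/(μ−λ) ⇒ μ − λ = 1/W = 1/0.616 = 1.6234
μ = λ + 1/W = 26.89 + 1.6234 = 28.5134 per hr

Final: 28.5134 /hr


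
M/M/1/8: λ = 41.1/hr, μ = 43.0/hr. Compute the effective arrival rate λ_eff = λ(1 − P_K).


ρ = 0.9558; P_K = (1−ρ)ρ^8/(1−ρ^9) = 0.092108
λ_eff = λ(1 − P_K) = 41.1·(1 − 0.092108) = 41.1·0.907892 = 37.3144 /hr

Final: 37.3144 /hr


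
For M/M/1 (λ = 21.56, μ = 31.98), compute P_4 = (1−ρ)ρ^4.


ρ = 21.56/31.98 = 0.6742
P_n = (1−ρ)·ρ^n = (1 − 0.6742)·0.6742^4 = 0.3258·0.206577 = 0.067309

Final: 0.067309


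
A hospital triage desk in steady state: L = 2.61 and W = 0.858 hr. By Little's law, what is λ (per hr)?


λ = L/W = 2.61/0.858 = 3.0420 /hr

Final: 3.0420 /hr


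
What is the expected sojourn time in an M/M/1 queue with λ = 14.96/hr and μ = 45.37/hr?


W = 1/(μ−λ) = 1/(45.37 − 14.96) = 1/30.41 = 0.03288 hr

Final: 0.03288 hr


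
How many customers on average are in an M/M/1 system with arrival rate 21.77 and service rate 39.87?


ρ = λ/μ = 21.77/39.87 = 0.5460
L = ρ/(1−ρ) = 0.5460/(1 − 0.5460) = 0.5460/0.4540 = 1.2028

Final: 1.2028


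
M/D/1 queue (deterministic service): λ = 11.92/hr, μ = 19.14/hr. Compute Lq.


ρ = 11.92/19.14 = 0.6228
M/D/1: Lq = ρ²/(2(1−ρ)) = 0.3879/(2·0.3772) = 0.51410

Final: 0.51410


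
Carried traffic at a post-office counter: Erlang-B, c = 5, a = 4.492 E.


B(5,4.492) = 0.242332 (Erlang-B)
Carried load = a(1 − B) = 4.492·(1 − 0.242332) = 4.492·0.757668 = 3.4034 E

Final: 3.4034 Erlangs


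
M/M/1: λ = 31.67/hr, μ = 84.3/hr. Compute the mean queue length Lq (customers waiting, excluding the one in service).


ρ = 31.67/84.3 = 0.3757
Lq = ρ²/(1−ρ) = 0.1411/0.6243 = 0.2261

Final: 0.2261


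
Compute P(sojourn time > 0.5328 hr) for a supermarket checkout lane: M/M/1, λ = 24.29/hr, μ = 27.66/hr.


W ~ Exponential(μ−λ) for M/M/1.
μ − λ = 27.66 − 24.29 = 3.3700
P(W > t) = e^{−(μ−λ)t} = e^{−1.7955} = 0.166038

Final: 0.166038


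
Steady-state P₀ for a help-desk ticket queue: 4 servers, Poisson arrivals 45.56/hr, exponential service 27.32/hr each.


a = λ/μ = 45.56/27.32 = 1.6676; ρ = a/c = 0.4169
Σ_{k=0}^{3} a^k/k! (terms k=0..3) = 1.00000 + 1.66764 + 1.39052 + 0.77296 = 4.83112
Tail: a^4/(4!(1−ρ)) = 7.73414/(24·0.5831) = 0.55267
P₀ = 1/(4.83112 + 0.55267) = 1/5.38379 = 0.185743

Final: 0.185743


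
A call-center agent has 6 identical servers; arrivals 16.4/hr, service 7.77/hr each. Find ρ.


ρ = λ/(cμ) = 16.4/(6·7.77) = 16.4/46.62 = 0.3518

Final: 0.3518


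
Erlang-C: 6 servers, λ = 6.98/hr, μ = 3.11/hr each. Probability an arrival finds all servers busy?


a = λ/μ = 2.2444; ρ = a/6 = 0.3741
P₀ = 0.105679 (from M/M/c formula)
C(c,a) = [a^c/(c!(1−ρ))]·P₀ = [127.81158/(720·0.6259)]·0.105679
= 0.28360·0.105679 = 0.029971

Final: 0.029971


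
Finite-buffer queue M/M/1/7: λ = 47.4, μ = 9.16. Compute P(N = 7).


ρ = λ/μ = 47.4/9.16 = 5.1747
P_K = (1−ρ)ρ^K/(1−ρ^(K+1)) = (-4.1747·99352.791985)/(1 − 514118.159400)
= -414765.367415/-514117.159400 = 0.806753

Final: 0.806753


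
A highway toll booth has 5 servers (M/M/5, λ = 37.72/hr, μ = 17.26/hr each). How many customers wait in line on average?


a = λ/μ = 2.1854; ρ = a/5 = 0.4371
P₀ = 0.111095
Lq = P₀·a^c·ρ / (c!·(1−ρ)²) = 0.111095·49.84877·0.4371/(120·0.31688)
= 0.06366

Final: 0.06366


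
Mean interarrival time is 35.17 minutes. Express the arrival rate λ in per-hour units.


λ = 1/(interarrival time) in consistent units.
1 hour = 60 min, so λ = 60/35.17 = 1.7060 per hour

Final: 1.7060 /hr


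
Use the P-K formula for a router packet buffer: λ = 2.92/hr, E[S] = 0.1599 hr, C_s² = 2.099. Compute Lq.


ρ = λ·E[S] = 2.92·0.1599 = 0.4669
Lq = ρ²(1+C_s²)/(2(1−ρ)) = 0.2180·(1+2.099)/(2·0.5331)
= 0.2180·3.0990/1.0662 = 0.63365

Final: 0.63365


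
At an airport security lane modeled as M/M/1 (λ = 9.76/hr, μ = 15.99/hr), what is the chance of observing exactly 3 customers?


ρ = 9.76/15.99 = 0.6104
P_n = (1−ρ)·ρ^n = (1 − 0.6104)·0.6104^3 = 0.3896·0.227407 = 0.088602

Final: 0.088602


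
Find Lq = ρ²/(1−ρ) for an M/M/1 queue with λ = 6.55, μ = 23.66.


ρ = 6.55/23.66 = 0.2768
Lq = ρ²/(1−ρ) = 0.07664/0.7232 = 0.1060

Final: 0.1060


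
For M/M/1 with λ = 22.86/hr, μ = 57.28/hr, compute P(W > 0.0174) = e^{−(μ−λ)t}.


W ~ Exponential(μ−λ) for M/M/1.
μ − λ = 57.28 − 22.86 = 34.4200
P(W > t) = e^{−(μ−λ)t} = e^{−0.5989} = 0.549411

Final: 0.549411


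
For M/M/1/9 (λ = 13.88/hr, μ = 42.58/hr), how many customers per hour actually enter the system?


ρ = 0.3260; P_K = (1−ρ)ρ^9/(1−ρ^10) = 0.00002801
λ_eff = λ(1 − P_K) = 13.88·(1 − 0.00002801) = 13.88·0.999972 = 13.8796 /hr

Final: 13.8796 /hr


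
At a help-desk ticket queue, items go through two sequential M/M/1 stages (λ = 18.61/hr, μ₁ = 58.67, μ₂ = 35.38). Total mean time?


Each node sees arrival rate λ = 18.61/hr (tandem ⇒ throughput preserved).
W₁ = 1/(μ₁−λ) = 1/(58.67−18.61) = 0.02496 hr
W₂ = 1/(μ₂−λ) = 1/(35.38−18.61) = 0.05963 hr
W_total = W₁ + W₂ = 0.02496 + 0.05963 = 0.08459 hr

Final: 0.08459 hr


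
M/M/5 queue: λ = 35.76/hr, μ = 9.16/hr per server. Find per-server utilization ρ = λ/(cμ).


ρ = λ/(cμ) = 35.76/(5·9.16) = 35.76/45.80 = 0.7808

Final: 0.7808


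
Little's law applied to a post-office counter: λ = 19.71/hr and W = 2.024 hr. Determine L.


L = λW = 19.71·2.024 = 39.8930

Final: 39.8930


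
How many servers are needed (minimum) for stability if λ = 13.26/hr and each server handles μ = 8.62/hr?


Stability requires cμ > λ ⇔ c > λ/μ.
λ/μ = 13.26/8.62 = 1.5383
Minimum integer c = ⌊1.5383⌋ + 1 = 2
Check: 2·8.62 = 17.24 > 13.26, while 1·8.62 = 8.62 ≤ 13.26

Final: 2 servers


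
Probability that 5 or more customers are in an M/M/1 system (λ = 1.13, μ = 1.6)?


ρ = 1.13/1.6 = 0.7062
P(N ≥ n) = ρ^n = 0.7062^5 = 0.175708

Final: 0.175708


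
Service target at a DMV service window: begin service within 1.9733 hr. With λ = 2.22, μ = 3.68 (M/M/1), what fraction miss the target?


ρ = 2.22/3.68 = 0.6033
P(Wq > t) = ρ·e^{−(μ−λ)t} = 0.6033·e^{−2.8810}
= 0.6033·0.056078 = 0.033829

Final: 0.033829


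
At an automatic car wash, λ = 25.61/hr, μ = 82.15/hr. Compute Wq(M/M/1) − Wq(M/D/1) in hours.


ρ = 25.61/82.15 = 0.3117
Wq(M/M/1) = ρ/(μ−λ) = 0.3117/56.54 = 0.005514 hr
Wq(M/D/1) = ρ/(2(μ−λ)) = 0.002757 hr
Savings = 0.005514 − 0.002757 = 0.002757 hr

Final: 0.002757 hr


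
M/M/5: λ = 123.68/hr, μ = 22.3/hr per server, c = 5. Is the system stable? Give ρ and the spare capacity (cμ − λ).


Total capacity cμ = 5·22.3 = 111.50/hr
ρ = λ/(cμ) = 123.68/111.50 = 1.1092
Stable ⇔ ρ < 1: NO
Spare capacity = cμ − λ = 111.50 − 123.68 = -12.18/hr

Final: ρ = 1.1092; unstable; margin = -12.18/hr


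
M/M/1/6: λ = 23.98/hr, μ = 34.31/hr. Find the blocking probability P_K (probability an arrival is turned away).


ρ = λ/μ = 23.98/34.31 = 0.6989
P_K = (1−ρ)ρ^K/(1−ρ^(K+1)) = (0.3011·0.116566)/(1 − 0.081470)
= 0.035095/0.918530 = 0.038208

Final: 0.038208


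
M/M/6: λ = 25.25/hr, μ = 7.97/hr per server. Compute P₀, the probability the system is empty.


a = λ/μ = 25.25/7.97 = 3.1681; ρ = a/c = 0.5280
Σ_{k=0}^{5} a^k/k! (terms k=0..5) = 1.00000 + 3.16813 + 5.01853 + 5.29978 + 4.19760 + 2.65971 = 21.34375
Tail: a^6/(6!(1−ρ)) = 1011.15647/(720·0.4720) = 2.97553
P₀ = 1/(21.34375 + 2.97553) = 1/24.31927 = 0.041120

Final: 0.041120


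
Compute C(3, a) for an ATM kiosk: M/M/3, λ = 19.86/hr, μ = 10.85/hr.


a = λ/μ = 1.8304; ρ = a/3 = 0.6101
P₀ = 0.140305 (from M/M/c formula)
C(c,a) = [a^c/(c!(1−ρ))]·P₀ = [6.13265/(6·0.3899)]·0.140305
= 2.62172·0.140305 = 0.367840

Final: 0.367840


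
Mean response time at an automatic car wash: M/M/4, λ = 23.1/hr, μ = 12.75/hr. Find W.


a = 1.8118; ρ = 0.4529; P₀ = 0.159621
Lq = P₀·a^c·ρ/(c!(1−ρ)²) = 0.10846
Wq = Lq/λ = 0.10846/23.1 = 0.004695 hr
W = Wq + 1/μ = 0.004695 + 0.07843 = 0.08313 hr

Final: 0.08313 hr


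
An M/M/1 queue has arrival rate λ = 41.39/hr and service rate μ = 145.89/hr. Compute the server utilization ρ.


ρ = λ/μ = 41.39/145.89 = 0.2837

Final: 0.2837


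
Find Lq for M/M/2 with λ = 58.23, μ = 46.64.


a = λ/μ = 1.2485; ρ = a/2 = 0.6242
P₀ = 0.231338
Lq = P₀·a^c·ρ / (c!·(1−ρ)²) = 0.231338·1.55875·0.6242/(2·0.14119)
= 0.79717

Final: 0.79717


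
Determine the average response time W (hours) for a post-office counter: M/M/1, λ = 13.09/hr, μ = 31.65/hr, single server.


W = 1/(μ−λ) = 1/(31.65 − 13.09) = 1/18.56 = 0.05388 hr

Final: 0.05388 hr


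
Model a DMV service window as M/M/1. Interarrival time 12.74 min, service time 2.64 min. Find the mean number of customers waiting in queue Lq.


λ = 60/12.74 = 4.7096 /hr
μ = 60/2.64 = 22.7273 /hr
ρ = λ/μ = 4.7096/22.7273 = 0.2072
Lq = ρ²/(1−ρ) = 0.04294/0.7928 = 0.05416

Final: 0.05416


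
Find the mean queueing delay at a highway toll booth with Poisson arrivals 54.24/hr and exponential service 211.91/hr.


ρ = 54.24/211.91 = 0.2560
Wq = ρ/(μ−λ) = 0.2560/(211.91 − 54.24) = 0.2560/157.67 = 0.001623 hr

Final: 0.001623 hr


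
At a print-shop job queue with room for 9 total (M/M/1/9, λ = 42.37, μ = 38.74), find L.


ρ = 42.37/38.74 = 1.0937
L = ρ[1 − (K+1)ρ^K + Kρ^(K+1)] / [(1−ρ)(1−ρ^(K+1))]
Numerator: 1.0937·(1 − 10·2.239183 + 9·2.448998) = 0.709979
Denominator: (-0.09370)·(-1.448998) = 0.135773
L = 0.709979/0.135773 = 5.2291

Final: 5.2291


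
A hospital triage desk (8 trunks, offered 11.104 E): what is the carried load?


B(8,11.104) = 0.387111 (Erlang-B)
Carried load = a(1 − B) = 11.104·(1 − 0.387111) = 11.104·0.612889 = 6.8055 E

Final: 6.8055 Erlangs


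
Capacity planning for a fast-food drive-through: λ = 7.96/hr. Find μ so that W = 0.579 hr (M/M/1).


W = 1/(μ−λ) ⇒ μ − λ = 1/W = 1/0.579 = 1.7271
μ = λ + 1/W = 7.96 + 1.7271 = 9.6871 per hr

Final: 9.6871 /hr


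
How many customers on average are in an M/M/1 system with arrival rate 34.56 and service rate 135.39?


ρ = λ/μ = 34.56/135.39 = 0.2553
L = ρ/(1−ρ) = 0.2553/(1 − 0.2553) = 0.2553/0.7447 = 0.3428

Final: 0.3428


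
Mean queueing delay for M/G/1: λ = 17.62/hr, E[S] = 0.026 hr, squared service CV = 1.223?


ρ = λ·E[S] = 17.62·0.026 = 0.4581
E[S²] = E[S]²(1+C_s²) = 0.026²·(1+1.223) = 0.001503
Wq = λ·E[S²]/(2(1−ρ)) = 17.62·0.001503/(2·0.5419) = 0.02443 hr

Final: 0.02443 hr


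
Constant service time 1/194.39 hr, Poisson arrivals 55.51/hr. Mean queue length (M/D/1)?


ρ = 55.51/194.39 = 0.2856
M/D/1: Lq = ρ²/(2(1−ρ)) = 0.08154/(2·0.7144) = 0.05707

Final: 0.05707


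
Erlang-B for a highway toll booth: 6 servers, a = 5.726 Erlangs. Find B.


B(c,a) = (a^c/c!) / Σ_{k=0}^{c} a^k/k!
a^6/6! = 48.952578
Σ terms (k=0..6): 1.00000 + 5.72600 + 16.39354 + 31.28980 + 44.79135 + 51.29505 + 48.95258 = 199.448315
B = 48.952578/199.448315 = 0.245440

Final: 0.245440


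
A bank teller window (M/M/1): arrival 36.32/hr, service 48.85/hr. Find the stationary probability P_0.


ρ = 36.32/48.85 = 0.7435
P_n = (1−ρ)·ρ^n = (1 − 0.7435)·0.7435^0 = 0.2565·1.000000 = 0.256499

Final: 0.256499


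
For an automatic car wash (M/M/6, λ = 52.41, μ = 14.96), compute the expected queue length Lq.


a = λ/μ = 3.5033; ρ = a/6 = 0.5839
P₀ = 0.028859
Lq = P₀·a^c·ρ / (c!·(1−ρ)²) = 0.028859·1848.82326·0.5839/(720·0.17315)
= 0.24989

Final: 0.24989


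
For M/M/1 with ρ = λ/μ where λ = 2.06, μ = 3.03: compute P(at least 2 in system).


ρ = 2.06/3.03 = 0.6799
P(N ≥ n) = ρ^n = 0.6799^2 = 0.462220

Final: 0.462220


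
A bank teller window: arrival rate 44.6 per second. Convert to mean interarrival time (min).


Mean interarrival time = 1/λ = 1/44.6 second = 0.02242 second
In minutes: 0.02242 × 0.0166667 = 0.0003737 min

Final: 0.0003737 min


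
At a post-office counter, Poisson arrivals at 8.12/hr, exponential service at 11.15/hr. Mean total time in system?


W = 1/(μ−λ) = 1/(11.15 − 8.12) = 1/3.03 = 0.3300 hr

Final: 0.3300 hr


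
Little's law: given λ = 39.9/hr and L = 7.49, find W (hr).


W = L/λ = 7.49/39.9 = 0.1877 hr

Final: 0.1877 hr


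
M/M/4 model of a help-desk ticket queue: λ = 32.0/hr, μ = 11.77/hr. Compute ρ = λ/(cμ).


ρ = λ/(cμ) = 32.0/(4·11.77) = 32.0/47.08 = 0.6797

Final: 0.6797


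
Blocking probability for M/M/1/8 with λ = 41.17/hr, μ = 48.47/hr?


ρ = λ/μ = 41.17/48.47 = 0.8494
P_K = (1−ρ)ρ^K/(1−ρ^(K+1)) = (0.1506·0.270934)/(1 − 0.230129)
= 0.040805/0.769871 = 0.053002

Final: 0.053002


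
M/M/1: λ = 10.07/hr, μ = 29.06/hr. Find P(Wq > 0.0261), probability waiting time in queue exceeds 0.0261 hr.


ρ = 10.07/29.06 = 0.3465
P(Wq > t) = ρ·e^{−(μ−λ)t} = 0.3465·e^{−0.4956}
= 0.3465·0.609182 = 0.211096

Final: 0.211096


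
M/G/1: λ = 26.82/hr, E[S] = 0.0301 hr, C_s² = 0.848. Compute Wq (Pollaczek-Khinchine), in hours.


ρ = λ·E[S] = 26.82·0.0301 = 0.8073
E[S²] = E[S]²(1+C_s²) = 0.0301²·(1+0.848) = 0.001674
Wq = λ·E[S²]/(2(1−ρ)) = 26.82·0.001674/(2·0.1927) = 0.11650 hr

Final: 0.11650 hr


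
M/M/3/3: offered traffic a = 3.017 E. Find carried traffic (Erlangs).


B(3,3.017) = 0.348186 (Erlang-B)
Carried load = a(1 − B) = 3.017·(1 − 0.348186) = 3.017·0.651814 = 1.9665 E

Final: 1.9665 Erlangs


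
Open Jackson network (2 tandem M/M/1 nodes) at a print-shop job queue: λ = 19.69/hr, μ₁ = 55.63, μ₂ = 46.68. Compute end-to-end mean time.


Each node sees arrival rate λ = 19.69/hr (tandem ⇒ throughput preserved).
W₁ = 1/(μ₁−λ) = 1/(55.63−19.69) = 0.02782 hr
W₂ = 1/(μ₂−λ) = 1/(46.68−19.69) = 0.03705 hr
W_total = W₁ + W₂ = 0.02782 + 0.03705 = 0.06487 hr

Final: 0.06487 hr


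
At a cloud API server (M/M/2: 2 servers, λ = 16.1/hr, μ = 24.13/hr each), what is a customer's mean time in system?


a = 0.6672; ρ = 0.3336; P₀ = 0.499689
Lq = P₀·a^c·ρ/(c!(1−ρ)²) = 0.08356
Wq = Lq/λ = 0.08356/16.1 = 0.005190 hr
W = Wq + 1/μ = 0.005190 + 0.04144 = 0.04663 hr

Final: 0.04663 hr


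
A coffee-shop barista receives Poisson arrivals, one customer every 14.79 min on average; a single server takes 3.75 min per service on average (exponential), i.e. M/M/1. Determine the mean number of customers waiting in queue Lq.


λ = 60/14.79 = 4.0568 /hr
μ = 60/3.75 = 16.0000 /hr
ρ = λ/μ = 4.0568/16.0000 = 0.2535
Lq = ρ²/(1−ρ) = 0.06429/0.7465 = 0.08612

Final: 0.08612


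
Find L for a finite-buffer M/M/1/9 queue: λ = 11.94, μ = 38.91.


ρ = 11.94/38.91 = 0.3069
L = ρ[1 − (K+1)ρ^K + Kρ^(K+1)] / [(1−ρ)(1−ρ^(K+1))]
Numerator: 0.3069·(1 − 10·0.00002413 + 9·0.000007403) = 0.306808
Denominator: (0.6931)·(0.999993) = 0.693133
L = 0.306808/0.693133 = 0.4426

Final: 0.4426


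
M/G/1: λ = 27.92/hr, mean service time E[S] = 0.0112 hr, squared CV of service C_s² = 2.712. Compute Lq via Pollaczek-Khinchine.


ρ = λ·E[S] = 27.92·0.0112 = 0.3127
Lq = ρ²(1+C_s²)/(2(1−ρ)) = 0.09778·(1+2.712)/(2·0.6873)
= 0.09778·3.7120/1.3746 = 0.26406

Final: 0.26406


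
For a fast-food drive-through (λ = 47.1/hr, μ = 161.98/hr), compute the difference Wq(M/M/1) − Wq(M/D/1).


ρ = 47.1/161.98 = 0.2908
Wq(M/M/1) = ρ/(μ−λ) = 0.2908/114.88 = 0.002531 hr
Wq(M/D/1) = ρ/(2(μ−λ)) = 0.001266 hr
Savings = 0.002531 − 0.001266 = 0.001266 hr

Final: 0.001266 hr


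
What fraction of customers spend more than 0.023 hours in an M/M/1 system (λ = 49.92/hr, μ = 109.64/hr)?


W ~ Exponential(μ−λ) for M/M/1.
μ − λ = 109.64 − 49.92 = 59.7200
P(W > t) = e^{−(μ−λ)t} = e^{−1.3736} = 0.253204

Final: 0.253204


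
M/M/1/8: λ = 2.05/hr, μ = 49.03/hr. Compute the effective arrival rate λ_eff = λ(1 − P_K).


ρ = 0.04181; P_K = (1−ρ)ρ^8/(1−ρ^9) = 8.949e-12
λ_eff = λ(1 − P_K) = 2.05·(1 − 8.949e-12) = 2.05·1.000000 = 2.0500 /hr

Final: 2.0500 /hr


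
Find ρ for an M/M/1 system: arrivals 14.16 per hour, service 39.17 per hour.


ρ = λ/μ = 14.16/39.17 = 0.3615

Final: 0.3615


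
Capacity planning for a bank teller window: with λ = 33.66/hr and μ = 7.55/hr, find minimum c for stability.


Stability requires cμ > λ ⇔ c > λ/μ.
λ/μ = 33.66/7.55 = 4.4583
Minimum integer c = ⌊4.4583⌋ + 1 = 5
Check: 5·7.55 = 37.75 > 33.66, while 4·7.55 = 30.20 ≤ 33.66

Final: 5 servers


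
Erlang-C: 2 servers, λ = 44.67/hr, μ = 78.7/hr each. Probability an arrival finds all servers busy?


a = λ/μ = 0.5676; ρ = a/2 = 0.2838
P₀ = 0.557876 (from M/M/c formula)
C(c,a) = [a^c/(c!(1−ρ))]·P₀ = [0.32217/(2·0.7162)]·0.557876
= 0.22491·0.557876 = 0.125474

Final: 0.125474


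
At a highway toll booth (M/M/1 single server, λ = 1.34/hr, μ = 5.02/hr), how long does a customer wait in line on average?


ρ = 1.34/5.02 = 0.2669
Wq = ρ/(μ−λ) = 0.2669/(5.02 − 1.34) = 0.2669/3.68 = 0.07254 hr

Final: 0.07254 hr


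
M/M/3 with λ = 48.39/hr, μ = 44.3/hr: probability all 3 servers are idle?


a = λ/μ = 48.39/44.3 = 1.0923; ρ = a/c = 0.3641
Σ_{k=0}^{2} a^k/k! (terms k=0..2) = 1.00000 + 1.09233 + 0.59659 = 2.68891
Tail: a^3/(3!(1−ρ)) = 1.30333/(6·0.6359) = 0.34160
P₀ = 1/(2.68891 + 0.34160) = 1/3.03051 = 0.329977

Final: 0.329977


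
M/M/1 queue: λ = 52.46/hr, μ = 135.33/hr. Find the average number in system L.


ρ = λ/μ = 52.46/135.33 = 0.3876
L = ρ/(1−ρ) = 0.3876/(1 − 0.3876) = 0.3876/0.6124 = 0.6330

Final: 0.6330


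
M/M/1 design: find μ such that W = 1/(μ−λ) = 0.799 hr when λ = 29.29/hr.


W = 1/(μ−λ) ⇒ μ − λ = 1/W = 1/0.799 = 1.2516
μ = λ + 1/W = 29.29 + 1.2516 = 30.5416 per hr

Final: 30.5416 /hr


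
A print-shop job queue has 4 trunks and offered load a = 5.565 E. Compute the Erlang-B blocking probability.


B(c,a) = (a^c/c!) / Σ_{k=0}^{c} a^k/k!
a^4/4! = 39.962204
Σ terms (k=0..4): 1.00000 + 5.56500 + 15.48461 + 28.72396 + 39.96220 = 90.735773
B = 39.962204/90.735773 = 0.440424

Final: 0.440424


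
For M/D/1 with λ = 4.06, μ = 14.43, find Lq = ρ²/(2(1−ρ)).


ρ = 4.06/14.43 = 0.2814
M/D/1: Lq = ρ²/(2(1−ρ)) = 0.07916/(2·0.7186) = 0.05508

Final: 0.05508


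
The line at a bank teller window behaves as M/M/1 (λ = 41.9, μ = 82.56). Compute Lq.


ρ = 41.9/82.56 = 0.5075
Lq = ρ²/(1−ρ) = 0.2576/0.4925 = 0.5230

Final: 0.5230


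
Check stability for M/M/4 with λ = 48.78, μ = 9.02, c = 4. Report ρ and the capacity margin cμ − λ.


Total capacity cμ = 4·9.02 = 36.08/hr
ρ = λ/(cμ) = 48.78/36.08 = 1.3520
Stable ⇔ ρ < 1: NO
Spare capacity = cμ − λ = 36.08 − 48.78 = -12.70/hr

Final: ρ = 1.3520; unstable; margin = -12.70/hr


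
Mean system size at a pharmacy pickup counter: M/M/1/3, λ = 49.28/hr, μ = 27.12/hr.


ρ = 49.28/27.12 = 1.8171
L = ρ[1 − (K+1)ρ^K + Kρ^(K+1)] / [(1−ρ)(1−ρ^(K+1))]
Numerator: 1.8171·(1 − 4·5.999887 + 3·10.902449) = 17.640132
Denominator: (-0.8171)·(-9.902449) = 8.091381
L = 17.640132/8.091381 = 2.1801

Final: 2.1801


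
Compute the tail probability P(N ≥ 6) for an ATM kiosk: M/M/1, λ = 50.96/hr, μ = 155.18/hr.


ρ = 50.96/155.18 = 0.3284
P(N ≥ n) = ρ^n = 0.3284^6 = 0.001254

Final: 0.001254


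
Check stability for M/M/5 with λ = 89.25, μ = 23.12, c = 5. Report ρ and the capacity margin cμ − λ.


Total capacity cμ = 5·23.12 = 115.60/hr
ρ = λ/(cμ) = 89.25/115.60 = 0.7721
Stable ⇔ ρ < 1: YES
Spare capacity = cμ − λ = 115.60 − 89.25 = 26.35/hr

Final: ρ = 0.7721; stable; margin = 26.35/hr


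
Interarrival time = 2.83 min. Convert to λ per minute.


λ = 1/(interarrival time) in consistent units.
1 minute = 1 min, so λ = 1/2.83 = 0.3534 per minute

Final: 0.3534 /min


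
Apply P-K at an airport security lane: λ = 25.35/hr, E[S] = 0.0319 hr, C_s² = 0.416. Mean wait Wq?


ρ = λ·E[S] = 25.35·0.0319 = 0.8087
E[S²] = E[S]²(1+C_s²) = 0.0319²·(1+0.416) = 0.001441
Wq = λ·E[S²]/(2(1−ρ)) = 25.35·0.001441/(2·0.1913) = 0.09545 hr

Final: 0.09545 hr


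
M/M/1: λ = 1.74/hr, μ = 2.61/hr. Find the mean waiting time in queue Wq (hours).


ρ = 1.74/2.61 = 0.6667
Wq = ρ/(μ−λ) = 0.6667/(2.61 − 1.74) = 0.6667/0.8700 = 0.7663 hr

Final: 0.7663 hr


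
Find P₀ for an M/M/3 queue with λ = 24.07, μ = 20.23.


a = λ/μ = 24.07/20.23 = 1.1898; ρ = a/c = 0.3966
Σ_{k=0}^{2} a^k/k! (terms k=0..2) = 1.00000 + 1.18982 + 0.70783 = 2.89765
Tail: a^3/(3!(1−ρ)) = 1.68438/(6·0.6034) = 0.46525
P₀ = 1/(2.89765 + 0.46525) = 1/3.36290 = 0.297362

Final: 0.297362
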